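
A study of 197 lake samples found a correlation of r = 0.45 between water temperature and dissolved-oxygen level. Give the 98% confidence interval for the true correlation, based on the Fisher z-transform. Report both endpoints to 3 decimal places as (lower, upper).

Fisher z: z_r = atanh(r) = ½·ln((1+0.45)/(1−0.45)) = 0.484700
SE(z) = 1/√(n−3) = 1/√194 = 0.071796
98% ⇒ z* = 2.326; margin = 2.326·0.071796 = 0.166997
CI on z-scale: (0.317703, 0.651697)
Back-transform: tanh(0.317703) = 0.307428, tanh(0.651697) = 0.572811

(0.307, 0.573)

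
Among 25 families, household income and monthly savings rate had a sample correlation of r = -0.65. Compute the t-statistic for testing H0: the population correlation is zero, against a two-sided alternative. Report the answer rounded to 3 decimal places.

1 − r² = 1 − 0.4225 = 0.5775;  √(1−r²) = 0.759934
√(n−2) = √23 = 4.795832
t = r·√(n−2)/√(1−r²) = -0.65 · 4.795832 / 0.759934 = -4.102

-4.102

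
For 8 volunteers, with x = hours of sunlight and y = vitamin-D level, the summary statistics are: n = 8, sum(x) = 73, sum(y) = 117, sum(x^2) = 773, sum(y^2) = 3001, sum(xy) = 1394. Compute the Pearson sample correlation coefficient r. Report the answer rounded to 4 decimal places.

0.8790

Numerator: nΣxy − (Σx)(Σy) = 8·1394 − (73)(117) = 2611
Denominator: √[(nΣx²−(Σx)²)(nΣy²−(Σy)²)]
  nΣx²−(Σx)² = 8·773 − 5329 = 855;  nΣy²−(Σy)² = 8·3001 − 13689 = 10319
  √(855·10319) = √8822745 = 2970.3106
r = 2611 / 2970.3106 = 0.8790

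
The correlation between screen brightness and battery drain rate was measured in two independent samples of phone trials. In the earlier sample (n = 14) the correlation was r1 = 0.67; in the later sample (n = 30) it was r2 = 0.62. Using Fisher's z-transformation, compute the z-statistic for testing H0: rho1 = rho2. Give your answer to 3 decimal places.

0.240

Fisher z-transforms: z1 = atanh(0.67) = 0.810743, z2 = atanh(0.62) = 0.725005; difference d = 0.085738
Var(d) = 1/11 + 1/27 = 0.0909091 + 0.0370370 = 0.1279461
z = d/√Var(d) = 0.085738 / √0.1279461 = 0.085738 / 0.357696 = 0.240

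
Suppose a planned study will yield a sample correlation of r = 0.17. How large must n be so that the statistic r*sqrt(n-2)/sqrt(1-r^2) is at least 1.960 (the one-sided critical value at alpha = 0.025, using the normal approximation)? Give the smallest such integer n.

132

r√(n−2)/√(1−r²) ≥ 1.960  ⇔  n−2 ≥ (1.960)²·(1−r²)/r²
(1−r²)/r² = (1−0.0289)/0.0289 = 33.6021
n ≥ 2 + 3.8416·33.6021 = 2 + 129.0858 = 131.0858
⌈131.0858⌉ = 132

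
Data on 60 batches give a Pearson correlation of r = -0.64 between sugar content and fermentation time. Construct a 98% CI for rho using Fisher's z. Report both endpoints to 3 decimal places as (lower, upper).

Fisher z: z_r = atanh(r) = ½·ln((1+(-0.64))/(1−(-0.64))) = -0.758174
SE(z) = 1/√(n−3) = 1/√57 = 0.132453
98% ⇒ z* = 2.326; margin = 2.326·0.132453 = 0.308086
CI on z-scale: (-1.066260, -0.450088)
Back-transform: tanh(-1.066260) = -0.788048, tanh(-0.450088) = -0.421971

(-0.788, -0.422)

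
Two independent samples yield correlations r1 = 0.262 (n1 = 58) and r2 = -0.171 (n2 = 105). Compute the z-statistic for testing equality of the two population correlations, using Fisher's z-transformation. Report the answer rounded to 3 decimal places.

2.636

z1 = atanh(0.262) = 0.268255,  z2 = atanh(-0.171) = -0.172697
SE = √(1/(n1−3) + 1/(n2−3)) = √(1/55 + 1/102) = √(0.0181818 + 0.0098039) = √0.0279857 = 0.167289
z = (z1 − z2)/SE = (0.268255 − (-0.172697)) / 0.167289 = 0.440952 / 0.167289 = 2.636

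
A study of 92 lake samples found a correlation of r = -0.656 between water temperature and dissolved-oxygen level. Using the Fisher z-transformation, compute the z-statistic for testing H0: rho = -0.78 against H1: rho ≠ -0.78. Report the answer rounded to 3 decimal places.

Fisher z: atanh(-0.656) = -0.785759, atanh(-0.78) = -1.045371
z = (z_r − z_0)·√(n−3) = (-0.785759 − (-1.045371))·√89 = 0.259612 · 9.433981 = 2.449

2.449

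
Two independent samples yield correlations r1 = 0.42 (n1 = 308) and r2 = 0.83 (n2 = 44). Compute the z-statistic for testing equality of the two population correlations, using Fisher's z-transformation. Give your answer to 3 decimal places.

-4.451

Fisher z-transforms: z1 = atanh(0.42) = 0.447692, z2 = atanh(0.83) = 1.188136; difference d = -0.740444
Var(d) = 1/305 + 1/41 = 0.0032787 + 0.0243902 = 0.0276689
z = d/√Var(d) = -0.740444 / √0.0276689 = -0.740444 / 0.166340 = -4.451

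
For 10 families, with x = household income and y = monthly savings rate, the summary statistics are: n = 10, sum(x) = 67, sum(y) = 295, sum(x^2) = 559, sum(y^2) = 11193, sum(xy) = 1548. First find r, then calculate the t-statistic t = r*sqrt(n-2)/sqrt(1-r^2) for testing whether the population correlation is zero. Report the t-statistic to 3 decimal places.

Numerator: nΣxy − (Σx)(Σy) = 10·1548 − (67)(295) = -4285
Denominator: √[(nΣx²−(Σx)²)(nΣy²−(Σy)²)]
  nΣx²−(Σx)² = 10·559 − 4489 = 1101;  nΣy²−(Σy)² = 10·11193 − 87025 = 24905
  √(1101·24905) = √27420405 = 5236.4497
r = -4285 / 5236.4497 = -0.8183
t = r·√(n−2)/√(1−r²) = -0.8183·√8 / √(1−0.669615) = -2.314502 / 0.574791 = -4.027

-4.027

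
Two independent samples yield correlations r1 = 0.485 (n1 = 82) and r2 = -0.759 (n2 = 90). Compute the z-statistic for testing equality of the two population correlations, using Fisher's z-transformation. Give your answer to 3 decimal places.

9.802

z1 = atanh(0.485) = 0.529502,  z2 = atanh(-0.759) = -0.993852
SE = √(1/(n1−3) + 1/(n2−3)) = √(1/79 + 1/87) = √(0.0126582 + 0.0114943) = √0.0241525 = 0.155411
z = (z1 − z2)/SE = (0.529502 − (-0.993852)) / 0.155411 = 1.523354 / 0.155411 = 9.802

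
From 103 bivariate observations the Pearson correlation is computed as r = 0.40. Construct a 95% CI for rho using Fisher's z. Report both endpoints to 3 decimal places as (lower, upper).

(0.224, 0.551)

z_r = atanh(0.40) = 0.423649;  SE = 1/√(n−3) = 1/√100 = 0.100000
z-limits: 0.423649 ± 1.960·0.100000 = 0.423649 ± 0.196000 = [0.227649, 0.619649]
ρ-limits: (tanh 0.227649, tanh 0.619649) = (0.224, 0.551)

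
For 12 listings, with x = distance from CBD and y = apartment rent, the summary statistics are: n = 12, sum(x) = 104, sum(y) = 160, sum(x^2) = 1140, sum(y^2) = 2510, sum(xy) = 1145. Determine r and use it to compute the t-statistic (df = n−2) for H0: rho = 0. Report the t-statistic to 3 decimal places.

Numerator: nΣxy − (Σx)(Σy) = 12·1145 − (104)(160) = -2900
Denominator: √[(nΣx²−(Σx)²)(nΣy²−(Σy)²)]
  nΣx²−(Σx)² = 12·1140 − 10816 = 2864;  nΣy²−(Σy)² = 12·2510 − 25600 = 4520
  √(2864·4520) = √12945280 = 3597.9550
r = -2900 / 3597.9550 = -0.8060
t = r·√(n−2)/√(1−r²) = -0.8060·√10 / √(1−0.649636) = -2.548796 / 0.591916 = -4.306

-4.306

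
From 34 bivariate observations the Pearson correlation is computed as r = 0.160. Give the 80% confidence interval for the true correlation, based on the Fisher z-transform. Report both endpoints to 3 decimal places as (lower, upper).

Fisher z: z_r = atanh(r) = ½·ln((1+0.160)/(1−0.160)) = 0.161387
SE(z) = 1/√(n−3) = 1/√31 = 0.179605
80% ⇒ z* = 1.282; margin = 1.282·0.179605 = 0.230254
CI on z-scale: (-0.068867, 0.391641)
Back-transform: tanh(-0.068867) = -0.068758, tanh(0.391641) = 0.372774

(-0.069, 0.373)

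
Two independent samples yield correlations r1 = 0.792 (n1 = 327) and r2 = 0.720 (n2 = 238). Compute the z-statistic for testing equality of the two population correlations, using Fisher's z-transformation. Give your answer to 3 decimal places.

z1 = atanh(0.792) = 1.076775,  z2 = atanh(0.720) = 0.907645
SE = √(1/(n1−3) + 1/(n2−3)) = √(1/324 + 1/235) = √(0.0030864 + 0.0042553) = √0.0073417 = 0.085684
z = (z1 − z2)/SE = (1.076775 − 0.907645) / 0.085684 = 0.169130 / 0.085684 = 1.974

1.974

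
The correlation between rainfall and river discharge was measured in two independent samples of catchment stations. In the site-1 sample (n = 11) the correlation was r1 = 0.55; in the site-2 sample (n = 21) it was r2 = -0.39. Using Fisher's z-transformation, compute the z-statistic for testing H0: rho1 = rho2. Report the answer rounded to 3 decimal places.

z1 = atanh(0.55) = 0.618381,  z2 = atanh(-0.39) = -0.411800
SE = √(1/(n1−3) + 1/(n2−3)) = √(1/8 + 1/18) = √(0.1250000 + 0.0555556) = √0.1805556 = 0.424918
z = (z1 − z2)/SE = (0.618381 − (-0.411800)) / 0.424918 = 1.030181 / 0.424918 = 2.424

2.424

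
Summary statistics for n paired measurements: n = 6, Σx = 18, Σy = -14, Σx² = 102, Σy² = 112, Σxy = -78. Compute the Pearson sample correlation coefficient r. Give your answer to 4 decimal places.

S_xy = nΣxy − ΣxΣy = 6·(-78) − 18·(-14) = -468 − (-252) = -216
S_xx = nΣx² − (Σx)² = 6·102 − 18² = 612 − 324 = 288
S_yy = nΣy² − (Σy)² = 6·112 − (-14)² = 672 − 196 = 476
r = S_xy / √(S_xx·S_yy) = -216 / √(288·476) = -216 / √137088 = -216 / 370.2540 = -0.5834

-0.5834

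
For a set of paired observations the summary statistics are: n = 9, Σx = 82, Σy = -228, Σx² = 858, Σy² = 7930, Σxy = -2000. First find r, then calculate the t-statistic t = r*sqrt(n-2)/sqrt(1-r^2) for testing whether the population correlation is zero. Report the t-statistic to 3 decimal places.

Numerator: nΣxy − (Σx)(Σy) = 9·(-2000) − (82)(-228) = 696
Denominator: √[(nΣx²−(Σx)²)(nΣy²−(Σy)²)]
  nΣx²−(Σx)² = 9·858 − 6724 = 998;  nΣy²−(Σy)² = 9·7930 − 51984 = 19386
  √(998·19386) = √19347228 = 4398.5484
r = 696 / 4398.5484 = 0.1582
t = r·√(n−2)/√(1−r²) = 0.1582·√7 / √(1−0.025027) = 0.418558 / 0.987407 = 0.424

0.424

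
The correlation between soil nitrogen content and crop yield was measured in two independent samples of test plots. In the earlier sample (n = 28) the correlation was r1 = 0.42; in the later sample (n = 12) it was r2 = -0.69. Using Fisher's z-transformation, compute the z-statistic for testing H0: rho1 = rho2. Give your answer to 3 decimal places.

z1 = atanh(0.42) = 0.447692,  z2 = atanh(-0.69) = -0.847956
SE = √(1/(n1−3) + 1/(n2−3)) = √(1/25 + 1/9) = √(0.0400000 + 0.1111111) = √0.1511111 = 0.388730
z = (z1 − z2)/SE = (0.447692 − (-0.847956)) / 0.388730 = 1.295648 / 0.388730 = 3.333

3.333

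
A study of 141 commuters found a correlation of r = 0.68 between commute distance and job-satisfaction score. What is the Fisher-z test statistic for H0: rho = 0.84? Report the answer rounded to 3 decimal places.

Fisher z: atanh(0.68) = 0.829114, atanh(0.84) = 1.221174
z = (z_r − z_0)·√(n−3) = (0.829114 − 1.221174)·√138 = -0.392060 · 11.747340 = -4.606

-4.606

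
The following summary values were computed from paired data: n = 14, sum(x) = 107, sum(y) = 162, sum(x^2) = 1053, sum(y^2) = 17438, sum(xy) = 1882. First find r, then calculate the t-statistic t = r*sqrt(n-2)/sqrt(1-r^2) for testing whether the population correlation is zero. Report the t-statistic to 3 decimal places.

S_xy = nΣxy − ΣxΣy = 14·1882 − 107·162 = 26348 − 17334 = 9014
S_xx = nΣx² − (Σx)² = 14·1053 − 107² = 14742 − 11449 = 3293
S_yy = nΣy² − (Σy)² = 14·17438 − 162² = 244132 − 26244 = 217888
r = S_xy / √(S_xx·S_yy) = 9014 / √(3293·217888) = 9014 / √717505184 = 9014 / 26786.2872 = 0.3365
t = r·√(n−2)/√(1−r²) = 0.3365·√12 / √(1−0.113232) = 1.165670 / 0.941684 = 1.238

1.238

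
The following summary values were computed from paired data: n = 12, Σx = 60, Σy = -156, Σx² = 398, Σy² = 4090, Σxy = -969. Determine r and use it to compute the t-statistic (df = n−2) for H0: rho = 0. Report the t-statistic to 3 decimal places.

Numerator: nΣxy − (Σx)(Σy) = 12·(-969) − (60)(-156) = -2268
Denominator: √[(nΣx²−(Σx)²)(nΣy²−(Σy)²)]
  nΣx²−(Σx)² = 12·398 − 3600 = 1176;  nΣy²−(Σy)² = 12·4090 − 24336 = 24744
  √(1176·24744) = √29098944 = 5394.3437
r = -2268 / 5394.3437 = -0.4204
t = r·√(n−2)/√(1−r²) = -0.4204·√10 / √(1−0.176736) = -1.329422 / 0.907339 = -1.465

-1.465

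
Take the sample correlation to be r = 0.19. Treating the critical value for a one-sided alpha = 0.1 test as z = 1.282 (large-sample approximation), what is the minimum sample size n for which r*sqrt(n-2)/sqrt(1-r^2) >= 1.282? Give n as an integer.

r√(n−2)/√(1−r²) ≥ 1.282  ⇔  n−2 ≥ (1.282)²·(1−r²)/r²
(1−r²)/r² = (1−0.0361)/0.0361 = 26.7008
n ≥ 2 + 1.643524·26.7008 = 2 + 43.8834 = 45.8834
⌈45.8834⌉ = 46

46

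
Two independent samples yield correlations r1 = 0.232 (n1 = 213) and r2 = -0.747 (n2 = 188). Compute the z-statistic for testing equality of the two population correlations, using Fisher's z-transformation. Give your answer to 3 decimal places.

Fisher z-transforms: z1 = atanh(0.232) = 0.236302, z2 = atanh(-0.747) = -0.966133; difference d = 1.202435
Var(d) = 1/210 + 1/185 = 0.0047619 + 0.0054054 = 0.0101673
z = d/√Var(d) = 1.202435 / √0.0101673 = 1.202435 / 0.100833 = 11.925

11.925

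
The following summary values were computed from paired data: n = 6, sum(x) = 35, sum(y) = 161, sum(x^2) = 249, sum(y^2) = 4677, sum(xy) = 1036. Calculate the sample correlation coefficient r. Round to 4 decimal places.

Numerator: nΣxy − (Σx)(Σy) = 6·1036 − (35)(161) = 581
Denominator: √[(nΣx²−(Σx)²)(nΣy²−(Σy)²)]
  nΣx²−(Σx)² = 6·249 − 1225 = 269;  nΣy²−(Σy)² = 6·4677 − 25921 = 2141
  √(269·2141) = √575929 = 758.8999
r = 581 / 758.8999 = 0.7656

0.7656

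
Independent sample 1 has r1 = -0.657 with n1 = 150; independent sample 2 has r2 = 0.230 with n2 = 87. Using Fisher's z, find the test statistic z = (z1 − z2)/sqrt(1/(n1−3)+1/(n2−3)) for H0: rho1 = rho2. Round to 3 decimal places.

-7.470

z1 = atanh(-0.657) = -0.787517,  z2 = atanh(0.230) = 0.234189
SE = √(1/(n1−3) + 1/(n2−3)) = √(1/147 + 1/84) = √(0.0068027 + 0.0119048) = √0.0187075 = 0.136775
z = (z1 − z2)/SE = (-0.787517 − 0.234189) / 0.136775 = -1.021706 / 0.136775 = -7.470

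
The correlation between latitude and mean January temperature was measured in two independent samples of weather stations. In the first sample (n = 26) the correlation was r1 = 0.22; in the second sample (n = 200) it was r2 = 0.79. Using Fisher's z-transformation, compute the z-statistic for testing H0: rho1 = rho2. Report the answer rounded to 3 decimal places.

-3.847

z1 = atanh(0.22) = 0.223656,  z2 = atanh(0.79) = 1.071432
SE = √(1/(n1−3) + 1/(n2−3)) = √(1/23 + 1/197) = √(0.0434783 + 0.0050761) = √0.0485544 = 0.220351
z = (z1 − z2)/SE = (0.223656 − 1.071432) / 0.220351 = -0.847776 / 0.220351 = -3.847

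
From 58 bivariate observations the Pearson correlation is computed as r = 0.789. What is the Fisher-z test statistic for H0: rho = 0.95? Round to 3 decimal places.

-5.659

z_r = atanh(0.789) = 1.068777,  z_0 = atanh(0.95) = 1.831781
SE = 1/√(n−3) = 1/√55 = 0.134840
z = (z_r − z_0)/SE = (1.068777 − 1.831781) / 0.134840 = -0.763004 / 0.134840 = -5.659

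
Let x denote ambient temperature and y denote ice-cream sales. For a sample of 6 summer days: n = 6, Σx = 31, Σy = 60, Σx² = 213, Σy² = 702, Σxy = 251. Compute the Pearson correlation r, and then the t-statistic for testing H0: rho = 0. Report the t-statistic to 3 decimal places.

S_xy = nΣxy − ΣxΣy = 6·251 − 31·60 = 1506 − 1860 = -354
S_xx = nΣx² − (Σx)² = 6·213 − 31² = 1278 − 961 = 317
S_yy = nΣy² − (Σy)² = 6·702 − 60² = 4212 − 3600 = 612
r = S_xy / √(S_xx·S_yy) = -354 / √(317·612) = -354 / √194004 = -354 / 440.4589 = -0.8037
t = r·√(n−2)/√(1−r²) = -0.8037·√4 / √(1−0.645934) = -1.607400 / 0.595034 = -2.701

-2.701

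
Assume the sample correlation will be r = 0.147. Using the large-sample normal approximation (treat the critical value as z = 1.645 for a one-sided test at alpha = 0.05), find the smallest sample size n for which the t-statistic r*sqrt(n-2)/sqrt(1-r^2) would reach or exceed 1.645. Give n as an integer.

125

r√(n−2)/√(1−r²) ≥ 1.645  ⇔  n−2 ≥ (1.645)²·(1−r²)/r²
(1−r²)/r² = (1−0.021609)/0.021609 = 45.2770
n ≥ 2 + 2.706025·45.2770 = 2 + 122.5207 = 124.5207
⌈124.5207⌉ = 125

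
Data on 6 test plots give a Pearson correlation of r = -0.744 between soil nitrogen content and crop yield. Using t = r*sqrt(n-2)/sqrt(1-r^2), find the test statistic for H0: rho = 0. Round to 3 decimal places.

-2.227

t = r·√(n−2) / √(1−r²) with r = -0.744, n = 6
  = -0.744·√4 / √(1 − 0.553536)
  = -0.744·2.000000 / 0.668180
  = -1.488000 / 0.668180 = -2.227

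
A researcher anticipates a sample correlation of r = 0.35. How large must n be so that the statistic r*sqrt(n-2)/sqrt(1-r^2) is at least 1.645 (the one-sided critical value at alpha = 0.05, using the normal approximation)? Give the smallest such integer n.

r√(n−2)/√(1−r²) ≥ 1.645  ⇔  n−2 ≥ (1.645)²·(1−r²)/r²
(1−r²)/r² = (1−0.1225)/0.1225 = 7.1633
n ≥ 2 + 2.706025·7.1633 = 2 + 19.3841 = 21.3841
⌈21.3841⌉ = 22

22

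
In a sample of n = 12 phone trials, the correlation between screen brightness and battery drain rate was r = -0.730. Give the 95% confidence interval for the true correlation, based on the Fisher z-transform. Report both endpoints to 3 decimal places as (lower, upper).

(-0.919, -0.269)

z_r = atanh(-0.730) = -0.928727;  SE = 1/√(n−3) = 1/√9 = 0.333333
z-limits: -0.928727 ± 1.960·0.333333 = -0.928727 ± 0.653333 = [-1.582060, -0.275394]
ρ-limits: (tanh -1.582060, tanh -0.275394) = (-0.919, -0.269)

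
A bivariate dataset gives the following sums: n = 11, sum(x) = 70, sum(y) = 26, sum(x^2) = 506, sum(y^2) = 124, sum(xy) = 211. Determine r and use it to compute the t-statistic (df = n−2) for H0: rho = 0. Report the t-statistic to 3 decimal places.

3.302

S_xy = nΣxy − ΣxΣy = 11·211 − 70·26 = 2321 − 1820 = 501
S_xx = nΣx² − (Σx)² = 11·506 − 70² = 5566 − 4900 = 666
S_yy = nΣy² − (Σy)² = 11·124 − 26² = 1364 − 676 = 688
r = S_xy / √(S_xx·S_yy) = 501 / √(666·688) = 501 / √458208 = 501 / 676.9106 = 0.7401
t = r·√(n−2)/√(1−r²) = 0.7401·√9 / √(1−0.547748) = 2.220300 / 0.672497 = 3.302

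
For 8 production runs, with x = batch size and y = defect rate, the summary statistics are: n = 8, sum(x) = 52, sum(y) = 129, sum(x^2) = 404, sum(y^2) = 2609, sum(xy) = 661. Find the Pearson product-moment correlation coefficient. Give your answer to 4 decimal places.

-0.9501

S_xy = nΣxy − ΣxΣy = 8·661 − 52·129 = 5288 − 6708 = -1420
S_xx = nΣx² − (Σx)² = 8·404 − 52² = 3232 − 2704 = 528
S_yy = nΣy² − (Σy)² = 8·2609 − 129² = 20872 − 16641 = 4231
r = S_xy / √(S_xx·S_yy) = -1420 / √(528·4231) = -1420 / √2233968 = -1420 / 1494.6464 = -0.9501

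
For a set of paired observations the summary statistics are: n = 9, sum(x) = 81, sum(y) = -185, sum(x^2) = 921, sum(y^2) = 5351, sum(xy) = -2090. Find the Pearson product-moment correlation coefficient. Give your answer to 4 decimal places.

Numerator: nΣxy − (Σx)(Σy) = 9·(-2090) − (81)(-185) = -3825
Denominator: √[(nΣx²−(Σx)²)(nΣy²−(Σy)²)]
  nΣx²−(Σx)² = 9·921 − 6561 = 1728;  nΣy²−(Σy)² = 9·5351 − 34225 = 13934
  √(1728·13934) = √24077952 = 4906.9290
r = -3825 / 4906.9290 = -0.7795

-0.7795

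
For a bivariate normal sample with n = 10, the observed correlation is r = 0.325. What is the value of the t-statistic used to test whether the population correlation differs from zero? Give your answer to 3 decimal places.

0.972

t = r·√(n−2) / √(1−r²) with r = 0.325, n = 10
  = 0.325·√8 / √(1 − 0.105625)
  = 0.325·2.828427 / 0.945714
  = 0.919239 / 0.945714 = 0.972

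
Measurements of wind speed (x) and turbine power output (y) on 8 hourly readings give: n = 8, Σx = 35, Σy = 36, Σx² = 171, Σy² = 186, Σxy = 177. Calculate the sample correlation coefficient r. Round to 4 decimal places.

Numerator: nΣxy − (Σx)(Σy) = 8·177 − (35)(36) = 156
Denominator: √[(nΣx²−(Σx)²)(nΣy²−(Σy)²)]
  nΣx²−(Σx)² = 8·171 − 1225 = 143;  nΣy²−(Σy)² = 8·186 − 1296 = 192
  √(143·192) = √27456 = 165.6985
r = 156 / 165.6985 = 0.9415

0.9415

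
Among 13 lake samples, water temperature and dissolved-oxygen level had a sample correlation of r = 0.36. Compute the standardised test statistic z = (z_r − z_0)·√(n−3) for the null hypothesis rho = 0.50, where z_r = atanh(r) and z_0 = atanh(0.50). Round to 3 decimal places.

-0.545

z_r = atanh(0.36) = 0.376886,  z_0 = atanh(0.50) = 0.549306
SE = 1/√(n−3) = 1/√10 = 0.316228
z = (z_r − z_0)/SE = (0.376886 − 0.549306) / 0.316228 = -0.172420 / 0.316228 = -0.545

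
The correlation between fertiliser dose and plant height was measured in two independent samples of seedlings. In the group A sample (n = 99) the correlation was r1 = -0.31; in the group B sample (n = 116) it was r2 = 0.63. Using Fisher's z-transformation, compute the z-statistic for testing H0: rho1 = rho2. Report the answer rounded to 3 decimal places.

-7.651

Fisher z-transforms: z1 = atanh(-0.31) = -0.320545, z2 = atanh(0.63) = 0.741416; difference d = -1.061961
Var(d) = 1/96 + 1/113 = 0.0104167 + 0.0088496 = 0.0192663
z = d/√Var(d) = -1.061961 / √0.0192663 = -1.061961 / 0.138803 = -7.651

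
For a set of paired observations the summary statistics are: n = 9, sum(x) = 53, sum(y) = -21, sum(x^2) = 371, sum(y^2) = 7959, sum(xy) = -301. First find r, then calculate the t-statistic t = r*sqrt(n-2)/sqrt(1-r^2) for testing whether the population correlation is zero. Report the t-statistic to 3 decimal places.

S_xy = nΣxy − ΣxΣy = 9·(-301) − 53·(-21) = -2709 − (-1113) = -1596
S_xx = nΣx² − (Σx)² = 9·371 − 53² = 3339 − 2809 = 530
S_yy = nΣy² − (Σy)² = 9·7959 − (-21)² = 71631 − 441 = 71190
r = S_xy / √(S_xx·S_yy) = -1596 / √(530·71190) = -1596 / √37730700 = -1596 / 6142.5321 = -0.2598
t = r·√(n−2)/√(1−r²) = -0.2598·√7 / √(1−0.067496) = -0.687366 / 0.965662 = -0.712

-0.712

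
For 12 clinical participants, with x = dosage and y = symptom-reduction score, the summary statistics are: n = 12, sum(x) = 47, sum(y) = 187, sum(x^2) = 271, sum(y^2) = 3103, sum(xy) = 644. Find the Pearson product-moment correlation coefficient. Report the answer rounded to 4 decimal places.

Numerator: nΣxy − (Σx)(Σy) = 12·644 − (47)(187) = -1061
Denominator: √[(nΣx²−(Σx)²)(nΣy²−(Σy)²)]
  nΣx²−(Σx)² = 12·271 − 2209 = 1043;  nΣy²−(Σy)² = 12·3103 − 34969 = 2267
  √(1043·2267) = √2364481 = 1537.6869
r = -1061 / 1537.6869 = -0.6900

-0.6900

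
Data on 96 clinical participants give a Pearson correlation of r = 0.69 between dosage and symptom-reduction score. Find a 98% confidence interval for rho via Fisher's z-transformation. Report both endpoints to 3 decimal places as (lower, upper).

z_r = atanh(0.69) = 0.847956;  SE = 1/√(n−3) = 1/√93 = 0.103695
z-limits: 0.847956 ± 2.326·0.103695 = 0.847956 ± 0.241195 = [0.606761, 1.089151]
ρ-limits: (tanh 0.606761, tanh 1.089151) = (0.542, 0.797)

(0.542, 0.797)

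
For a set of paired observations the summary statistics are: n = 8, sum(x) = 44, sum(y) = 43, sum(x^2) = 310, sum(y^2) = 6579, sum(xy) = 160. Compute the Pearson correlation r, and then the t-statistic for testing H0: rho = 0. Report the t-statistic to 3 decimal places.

-0.287

S_xy = nΣxy − ΣxΣy = 8·160 − 44·43 = 1280 − 1892 = -612
S_xx = nΣx² − (Σx)² = 8·310 − 44² = 2480 − 1936 = 544
S_yy = nΣy² − (Σy)² = 8·6579 − 43² = 52632 − 1849 = 50783
r = S_xy / √(S_xx·S_yy) = -612 / √(544·50783) = -612 / √27625952 = -612 / 5256.0396 = -0.1164
t = r·√(n−2)/√(1−r²) = -0.1164·√6 / √(1−0.013549) = -0.285121 / 0.993202 = -0.287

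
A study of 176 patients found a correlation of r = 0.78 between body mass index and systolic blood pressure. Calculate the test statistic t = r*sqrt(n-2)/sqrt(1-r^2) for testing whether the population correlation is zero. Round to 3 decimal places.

t = r·√(n−2) / √(1−r²) with r = 0.78, n = 176
  = 0.78·√174 / √(1 − 0.6084)
  = 0.78·13.190906 / 0.625780
  = 10.288907 / 0.625780 = 16.442

16.442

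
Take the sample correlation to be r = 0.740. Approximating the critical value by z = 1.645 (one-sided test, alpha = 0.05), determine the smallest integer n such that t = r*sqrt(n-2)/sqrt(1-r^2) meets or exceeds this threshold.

Need r·√(n−2)/√(1−r²) ≥ 1.645
√(n−2) ≥ 1.645·√(1−0.547600) / 0.740 = 1.645·0.672607 / 0.740 = 1.4952
n−2 ≥ 2.2356  ⇒  n ≥ 4.2356
Smallest integer n = 5

5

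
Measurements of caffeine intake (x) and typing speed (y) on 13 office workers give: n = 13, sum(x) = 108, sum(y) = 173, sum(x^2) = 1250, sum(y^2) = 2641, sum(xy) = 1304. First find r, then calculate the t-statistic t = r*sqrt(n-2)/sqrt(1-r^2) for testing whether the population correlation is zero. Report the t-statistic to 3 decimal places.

-1.385

S_xy = nΣxy − ΣxΣy = 13·1304 − 108·173 = 16952 − 18684 = -1732
S_xx = nΣx² − (Σx)² = 13·1250 − 108² = 16250 − 11664 = 4586
S_yy = nΣy² − (Σy)² = 13·2641 − 173² = 34333 − 29929 = 4404
r = S_xy / √(S_xx·S_yy) = -1732 / √(4586·4404) = -1732 / √20196744 = -1732 / 4494.0788 = -0.3854
t = r·√(n−2)/√(1−r²) = -0.3854·√11 / √(1−0.148533) = -1.278227 / 0.922750 = -1.385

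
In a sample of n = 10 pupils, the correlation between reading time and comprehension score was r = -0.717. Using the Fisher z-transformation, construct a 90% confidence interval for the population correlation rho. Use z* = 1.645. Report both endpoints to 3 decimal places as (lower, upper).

(-0.909, -0.273)

Fisher z: z_r = atanh(r) = ½·ln((1+(-0.717))/(1−(-0.717))) = -0.901443
SE(z) = 1/√(n−3) = 1/√7 = 0.377964
90% ⇒ z* = 1.645; margin = 1.645·0.377964 = 0.621751
CI on z-scale: (-1.523194, -0.279692)
Back-transform: tanh(-1.523194) = -0.909253, tanh(-0.279692) = -0.272620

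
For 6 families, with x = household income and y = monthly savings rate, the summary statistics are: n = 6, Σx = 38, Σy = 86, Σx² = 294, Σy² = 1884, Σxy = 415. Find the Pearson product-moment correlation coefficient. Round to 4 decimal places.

-0.6957

Numerator: nΣxy − (Σx)(Σy) = 6·415 − (38)(86) = -778
Denominator: √[(nΣx²−(Σx)²)(nΣy²−(Σy)²)]
  nΣx²−(Σx)² = 6·294 − 1444 = 320;  nΣy²−(Σy)² = 6·1884 − 7396 = 3908
  √(320·3908) = √1250560 = 1118.2844
r = -778 / 1118.2844 = -0.6957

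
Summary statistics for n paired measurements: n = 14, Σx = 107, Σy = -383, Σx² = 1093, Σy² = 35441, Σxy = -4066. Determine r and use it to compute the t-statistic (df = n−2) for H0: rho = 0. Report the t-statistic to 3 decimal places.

-1.671

Numerator: nΣxy − (Σx)(Σy) = 14·(-4066) − (107)(-383) = -15943
Denominator: √[(nΣx²−(Σx)²)(nΣy²−(Σy)²)]
  nΣx²−(Σx)² = 14·1093 − 11449 = 3853;  nΣy²−(Σy)² = 14·35441 − 146689 = 349485
  √(3853·349485) = √1346565705 = 36695.5815
r = -15943 / 36695.5815 = -0.4345
t = r·√(n−2)/√(1−r²) = -0.4345·√12 / √(1−0.188790) = -1.505152 / 0.900672 = -1.671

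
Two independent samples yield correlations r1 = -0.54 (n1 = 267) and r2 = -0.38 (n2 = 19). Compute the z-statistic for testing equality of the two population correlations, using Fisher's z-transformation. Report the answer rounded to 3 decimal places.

z1 = atanh(-0.54) = -0.604156,  z2 = atanh(-0.38) = -0.400060
SE = √(1/(n1−3) + 1/(n2−3)) = √(1/264 + 1/16) = √(0.0037879 + 0.0625000) = √0.0662879 = 0.257464
z = (z1 − z2)/SE = (-0.604156 − (-0.400060)) / 0.257464 = -0.204096 / 0.257464 = -0.793

-0.793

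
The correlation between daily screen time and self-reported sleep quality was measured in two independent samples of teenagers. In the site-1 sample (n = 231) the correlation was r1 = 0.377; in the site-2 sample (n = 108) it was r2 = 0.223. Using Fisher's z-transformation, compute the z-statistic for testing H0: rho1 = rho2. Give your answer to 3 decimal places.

z1 = atanh(0.377) = 0.396558,  z2 = atanh(0.223) = 0.226811
SE = √(1/(n1−3) + 1/(n2−3)) = √(1/228 + 1/105) = √(0.0043860 + 0.0095238) = √0.0139098 = 0.117940
z = (z1 − z2)/SE = (0.396558 − 0.226811) / 0.117940 = 0.169747 / 0.117940 = 1.439

1.439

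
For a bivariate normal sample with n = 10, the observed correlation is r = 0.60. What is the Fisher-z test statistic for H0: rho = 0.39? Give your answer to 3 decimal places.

z_r = atanh(0.60) = 0.693147,  z_0 = atanh(0.39) = 0.411800
SE = 1/√(n−3) = 1/√7 = 0.377964
z = (z_r − z_0)/SE = (0.693147 − 0.411800) / 0.377964 = 0.281347 / 0.377964 = 0.744

0.744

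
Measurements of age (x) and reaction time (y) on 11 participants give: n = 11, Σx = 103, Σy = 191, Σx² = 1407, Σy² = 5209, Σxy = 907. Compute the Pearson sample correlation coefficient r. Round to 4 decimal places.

-0.9632

S_xy = nΣxy − ΣxΣy = 11·907 − 103·191 = 9977 − 19673 = -9696
S_xx = nΣx² − (Σx)² = 11·1407 − 103² = 15477 − 10609 = 4868
S_yy = nΣy² − (Σy)² = 11·5209 − 191² = 57299 − 36481 = 20818
r = S_xy / √(S_xx·S_yy) = -9696 / √(4868·20818) = -9696 / √101342024 = -9696 / 10066.8776 = -0.9632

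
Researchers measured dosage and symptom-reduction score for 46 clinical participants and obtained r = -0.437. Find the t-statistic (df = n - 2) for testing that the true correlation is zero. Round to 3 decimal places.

-3.223

t = r·√(n−2) / √(1−r²) with r = -0.437, n = 46
  = -0.437·√44 / √(1 − 0.190969)
  = -0.437·6.633250 / 0.899462
  = -2.898730 / 0.899462 = -3.223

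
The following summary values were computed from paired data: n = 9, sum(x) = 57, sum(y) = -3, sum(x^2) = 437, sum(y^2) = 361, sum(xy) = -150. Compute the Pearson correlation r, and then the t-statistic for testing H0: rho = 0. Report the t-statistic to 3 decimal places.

-3.432

S_xy = nΣxy − ΣxΣy = 9·(-150) − 57·(-3) = -1350 − (-171) = -1179
S_xx = nΣx² − (Σx)² = 9·437 − 57² = 3933 − 3249 = 684
S_yy = nΣy² − (Σy)² = 9·361 − (-3)² = 3249 − 9 = 3240
r = S_xy / √(S_xx·S_yy) = -1179 / √(684·3240) = -1179 / √2216160 = -1179 / 1488.6773 = -0.7920
t = r·√(n−2)/√(1−r²) = -0.7920·√7 / √(1−0.627264) = -2.095435 / 0.610521 = -3.432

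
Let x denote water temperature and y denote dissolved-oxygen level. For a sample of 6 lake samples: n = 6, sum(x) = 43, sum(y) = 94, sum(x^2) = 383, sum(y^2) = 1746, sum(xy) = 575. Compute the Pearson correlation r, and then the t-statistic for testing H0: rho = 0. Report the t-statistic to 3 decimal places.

-1.906

S_xy = nΣxy − ΣxΣy = 6·575 − 43·94 = 3450 − 4042 = -592
S_xx = nΣx² − (Σx)² = 6·383 − 43² = 2298 − 1849 = 449
S_yy = nΣy² − (Σy)² = 6·1746 − 94² = 10476 − 8836 = 1640
r = S_xy / √(S_xx·S_yy) = -592 / √(449·1640) = -592 / √736360 = -592 / 858.1142 = -0.6899
t = r·√(n−2)/√(1−r²) = -0.6899·√4 / √(1−0.475962) = -1.379800 / 0.723905 = -1.906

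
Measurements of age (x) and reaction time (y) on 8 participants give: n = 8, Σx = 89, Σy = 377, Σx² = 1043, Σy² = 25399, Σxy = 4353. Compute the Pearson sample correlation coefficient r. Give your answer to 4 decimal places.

0.2501

Numerator: nΣxy − (Σx)(Σy) = 8·4353 − (89)(377) = 1271
Denominator: √[(nΣx²−(Σx)²)(nΣy²−(Σy)²)]
  nΣx²−(Σx)² = 8·1043 − 7921 = 423;  nΣy²−(Σy)² = 8·25399 − 142129 = 61063
  √(423·61063) = √25829649 = 5082.2878
r = 1271 / 5082.2878 = 0.2501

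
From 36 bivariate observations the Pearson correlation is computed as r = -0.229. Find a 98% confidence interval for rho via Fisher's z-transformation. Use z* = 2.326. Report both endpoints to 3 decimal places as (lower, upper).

(-0.564, 0.170)

z_r = atanh(-0.229) = -0.233134;  SE = 1/√(n−3) = 1/√33 = 0.174078
z-limits: -0.233134 ± 2.326·0.174078 = -0.233134 ± 0.404905 = [-0.638039, 0.171771]
ρ-limits: (tanh -0.638039, tanh 0.171771) = (-0.564, 0.170)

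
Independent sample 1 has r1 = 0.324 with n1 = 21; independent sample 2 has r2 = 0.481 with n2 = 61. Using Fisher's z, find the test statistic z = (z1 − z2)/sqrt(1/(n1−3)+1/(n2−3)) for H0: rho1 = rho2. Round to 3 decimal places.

z1 = atanh(0.324) = 0.336110,  z2 = atanh(0.481) = 0.524284
SE = √(1/(n1−3) + 1/(n2−3)) = √(1/18 + 1/58) = √(0.0555556 + 0.0172414) = √0.0727970 = 0.269809
z = (z1 − z2)/SE = (0.336110 − 0.524284) / 0.269809 = -0.188174 / 0.269809 = -0.697

-0.697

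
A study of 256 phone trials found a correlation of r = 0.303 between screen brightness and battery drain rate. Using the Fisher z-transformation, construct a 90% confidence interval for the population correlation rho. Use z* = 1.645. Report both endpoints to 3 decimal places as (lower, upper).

(0.206, 0.394)

z_r = atanh(0.303) = 0.312820;  SE = 1/√(n−3) = 1/√253 = 0.062869
z-limits: 0.312820 ± 1.645·0.062869 = 0.312820 ± 0.103420 = [0.209400, 0.416240]
ρ-limits: (tanh 0.209400, tanh 0.416240) = (0.206, 0.394)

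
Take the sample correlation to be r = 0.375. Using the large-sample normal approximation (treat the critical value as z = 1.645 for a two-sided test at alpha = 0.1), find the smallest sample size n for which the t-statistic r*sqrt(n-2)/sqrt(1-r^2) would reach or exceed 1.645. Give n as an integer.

Need r·√(n−2)/√(1−r²) ≥ 1.645
√(n−2) ≥ 1.645·√(1−0.140625) / 0.375 = 1.645·0.927025 / 0.375 = 4.0665
n−2 ≥ 16.5364  ⇒  n ≥ 18.5364
Smallest integer n = 19

19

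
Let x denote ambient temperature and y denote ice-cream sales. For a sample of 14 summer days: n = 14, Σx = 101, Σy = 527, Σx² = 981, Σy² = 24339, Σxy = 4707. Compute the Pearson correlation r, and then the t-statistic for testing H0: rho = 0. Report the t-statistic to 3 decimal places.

5.571

S_xy = nΣxy − ΣxΣy = 14·4707 − 101·527 = 65898 − 53227 = 12671
S_xx = nΣx² − (Σx)² = 14·981 − 101² = 13734 − 10201 = 3533
S_yy = nΣy² − (Σy)² = 14·24339 − 527² = 340746 − 277729 = 63017
r = S_xy / √(S_xx·S_yy) = 12671 / √(3533·63017) = 12671 / √222639061 = 12671 / 14921.0945 = 0.8492
t = r·√(n−2)/√(1−r²) = 0.8492·√12 / √(1−0.721141) = 2.941715 / 0.528071 = 5.571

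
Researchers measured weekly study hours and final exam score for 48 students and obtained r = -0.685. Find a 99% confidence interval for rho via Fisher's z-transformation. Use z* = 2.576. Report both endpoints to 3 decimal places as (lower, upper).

(-0.840, -0.426)

z_r = atanh(-0.685) = -0.838474;  SE = 1/√(n−3) = 1/√45 = 0.149071
z-limits: -0.838474 ± 2.576·0.149071 = -0.838474 ± 0.384007 = [-1.222481, -0.454467]
ρ-limits: (tanh -1.222481, tanh -0.454467) = (-0.840, -0.426)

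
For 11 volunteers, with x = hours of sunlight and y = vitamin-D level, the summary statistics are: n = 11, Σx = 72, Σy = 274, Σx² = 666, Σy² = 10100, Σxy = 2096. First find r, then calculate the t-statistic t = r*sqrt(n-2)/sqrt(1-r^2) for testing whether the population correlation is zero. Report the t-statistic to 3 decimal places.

1.228

Numerator: nΣxy − (Σx)(Σy) = 11·2096 − (72)(274) = 3328
Denominator: √[(nΣx²−(Σx)²)(nΣy²−(Σy)²)]
  nΣx²−(Σx)² = 11·666 − 5184 = 2142;  nΣy²−(Σy)² = 11·10100 − 75076 = 36024
  √(2142·36024) = √77163408 = 8784.2705
r = 3328 / 8784.2705 = 0.3789
t = r·√(n−2)/√(1−r²) = 0.3789·√9 / √(1−0.143565) = 1.136700 / 0.925438 = 1.228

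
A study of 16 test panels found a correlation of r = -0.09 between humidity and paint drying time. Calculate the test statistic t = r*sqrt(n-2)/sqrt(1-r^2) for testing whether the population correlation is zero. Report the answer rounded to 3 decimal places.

1 − r² = 1 − 0.0081 = 0.9919;  √(1−r²) = 0.995942
√(n−2) = √14 = 3.741657
t = r·√(n−2)/√(1−r²) = -0.09 · 3.741657 / 0.995942 = -0.338

-0.338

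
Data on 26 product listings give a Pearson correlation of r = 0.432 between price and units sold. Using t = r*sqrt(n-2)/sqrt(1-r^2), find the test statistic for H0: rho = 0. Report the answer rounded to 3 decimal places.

2.347

1 − r² = 1 − 0.186624 = 0.813376;  √(1−r²) = 0.901874
√(n−2) = √24 = 4.898979
t = r·√(n−2)/√(1−r²) = 0.432 · 4.898979 / 0.901874 = 2.347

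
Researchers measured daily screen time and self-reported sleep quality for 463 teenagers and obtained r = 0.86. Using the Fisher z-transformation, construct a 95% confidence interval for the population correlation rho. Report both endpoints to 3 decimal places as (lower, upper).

(0.834, 0.882)

Fisher z: z_r = atanh(r) = ½·ln((1+0.86)/(1−0.86)) = 1.293345
SE(z) = 1/√(n−3) = 1/√460 = 0.046625
95% ⇒ z* = 1.960; margin = 1.960·0.046625 = 0.091385
CI on z-scale: (1.201960, 1.384730)
Back-transform: tanh(1.201960) = 0.834251, tanh(1.384730) = 0.882006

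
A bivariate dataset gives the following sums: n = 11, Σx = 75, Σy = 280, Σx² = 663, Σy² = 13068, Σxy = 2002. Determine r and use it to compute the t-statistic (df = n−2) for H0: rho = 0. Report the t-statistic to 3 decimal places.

S_xy = nΣxy − ΣxΣy = 11·2002 − 75·280 = 22022 − 21000 = 1022
S_xx = nΣx² − (Σx)² = 11·663 − 75² = 7293 − 5625 = 1668
S_yy = nΣy² − (Σy)² = 11·13068 − 280² = 143748 − 78400 = 65348
r = S_xy / √(S_xx·S_yy) = 1022 / √(1668·65348) = 1022 / √109000464 = 1022 / 10440.3287 = 0.0979
t = r·√(n−2)/√(1−r²) = 0.0979·√9 / √(1−0.009584) = 0.293700 / 0.995196 = 0.295

0.295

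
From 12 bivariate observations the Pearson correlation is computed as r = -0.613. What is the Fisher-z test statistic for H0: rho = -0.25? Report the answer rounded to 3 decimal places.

-1.375

z_r = atanh(-0.613) = -0.713713,  z_0 = atanh(-0.25) = -0.255413
SE = 1/√(n−3) = 1/√9 = 0.333333
z = (z_r − z_0)/SE = (-0.713713 − (-0.255413)) / 0.333333 = -0.458300 / 0.333333 = -1.375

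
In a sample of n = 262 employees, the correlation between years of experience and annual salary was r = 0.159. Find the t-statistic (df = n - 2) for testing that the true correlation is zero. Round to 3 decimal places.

1 − r² = 1 − 0.025281 = 0.974719;  √(1−r²) = 0.987279
√(n−2) = √260 = 16.124515
t = r·√(n−2)/√(1−r²) = 0.159 · 16.124515 / 0.987279 = 2.597

2.597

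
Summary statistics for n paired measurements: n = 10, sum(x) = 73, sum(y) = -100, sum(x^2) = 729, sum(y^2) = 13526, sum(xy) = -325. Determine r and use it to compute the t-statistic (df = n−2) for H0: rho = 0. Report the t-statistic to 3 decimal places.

0.757

Numerator: nΣxy − (Σx)(Σy) = 10·(-325) − (73)(-100) = 4050
Denominator: √[(nΣx²−(Σx)²)(nΣy²−(Σy)²)]
  nΣx²−(Σx)² = 10·729 − 5329 = 1961;  nΣy²−(Σy)² = 10·13526 − 10000 = 125260
  √(1961·125260) = √245634860 = 15672.7426
r = 4050 / 15672.7426 = 0.2584
t = r·√(n−2)/√(1−r²) = 0.2584·√8 / √(1−0.066771) = 0.730866 / 0.966038 = 0.757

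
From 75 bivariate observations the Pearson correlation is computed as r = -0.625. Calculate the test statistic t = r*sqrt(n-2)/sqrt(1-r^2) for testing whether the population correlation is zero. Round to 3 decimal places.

-6.841

t = r·√(n−2) / √(1−r²) with r = -0.625, n = 75
  = -0.625·√73 / √(1 − 0.390625)
  = -0.625·8.544004 / 0.780625
  = -5.340002 / 0.780625 = -6.841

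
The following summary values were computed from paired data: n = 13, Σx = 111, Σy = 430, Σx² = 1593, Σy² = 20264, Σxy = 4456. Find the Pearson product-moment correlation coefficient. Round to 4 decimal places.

S_xy = nΣxy − ΣxΣy = 13·4456 − 111·430 = 57928 − 47730 = 10198
S_xx = nΣx² − (Σx)² = 13·1593 − 111² = 20709 − 12321 = 8388
S_yy = nΣy² − (Σy)² = 13·20264 − 430² = 263432 − 184900 = 78532
r = S_xy / √(S_xx·S_yy) = 10198 / √(8388·78532) = 10198 / √658726416 = 10198 / 25665.6661 = 0.3973

0.3973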